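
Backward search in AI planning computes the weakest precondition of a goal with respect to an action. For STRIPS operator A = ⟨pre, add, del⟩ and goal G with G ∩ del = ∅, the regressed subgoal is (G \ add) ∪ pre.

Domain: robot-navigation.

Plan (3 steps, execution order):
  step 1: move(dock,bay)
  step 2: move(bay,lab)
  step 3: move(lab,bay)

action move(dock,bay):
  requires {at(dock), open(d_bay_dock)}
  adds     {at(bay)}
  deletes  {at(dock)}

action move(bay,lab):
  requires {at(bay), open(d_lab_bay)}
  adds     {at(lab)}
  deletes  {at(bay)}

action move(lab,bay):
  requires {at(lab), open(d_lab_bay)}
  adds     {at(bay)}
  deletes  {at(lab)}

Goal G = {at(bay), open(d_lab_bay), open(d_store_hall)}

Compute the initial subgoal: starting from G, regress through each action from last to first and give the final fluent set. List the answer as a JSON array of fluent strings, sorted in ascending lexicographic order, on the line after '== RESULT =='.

Work backward from the goal:
  through step 3 (move(lab,bay)): drop {at(bay)}, keep {open(d_lab_bay), open(d_store_hall)}, require {at(lab), open(d_lab_bay)}
    → {at(lab), open(d_lab_bay), open(d_store_hall)}
  through step 2 (move(bay,lab)): drop {at(lab)}, keep {open(d_lab_bay), open(d_store_hall)}, require {at(bay), open(d_lab_bay)}
    → {at(bay), open(d_lab_bay), open(d_store_hall)}
  through step 1 (move(dock,bay)): drop {at(bay)}, keep {open(d_lab_bay), open(d_store_hall)}, require {at(dock), open(d_bay_dock)}
    → {at(dock), open(d_bay_dock), open(d_lab_bay), open(d_store_hall)}

== RESULT ==
["at(dock)", "open(d_bay_dock)", "open(d_lab_bay)", "open(d_store_hall)"]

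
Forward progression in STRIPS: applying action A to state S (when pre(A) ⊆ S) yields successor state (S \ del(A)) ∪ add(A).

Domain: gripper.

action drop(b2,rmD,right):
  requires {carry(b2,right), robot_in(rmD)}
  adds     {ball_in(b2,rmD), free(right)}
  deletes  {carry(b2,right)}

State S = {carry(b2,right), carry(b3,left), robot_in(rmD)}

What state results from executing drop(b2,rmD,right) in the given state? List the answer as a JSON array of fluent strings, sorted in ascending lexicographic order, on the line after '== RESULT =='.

Compute (S \ del) ∪ add:
  pre ⊆ S: {carry(b2,right), robot_in(rmD)} ⊆ S  — applicable
  S \ del = {carry(b3,left), robot_in(rmD)}
  ∪ add   = {ball_in(b2,rmD), carry(b3,left), free(right), robot_in(rmD)}

== RESULT ==
["ball_in(b2,rmD)", "carry(b3,left)", "free(right)", "robot_in(rmD)"]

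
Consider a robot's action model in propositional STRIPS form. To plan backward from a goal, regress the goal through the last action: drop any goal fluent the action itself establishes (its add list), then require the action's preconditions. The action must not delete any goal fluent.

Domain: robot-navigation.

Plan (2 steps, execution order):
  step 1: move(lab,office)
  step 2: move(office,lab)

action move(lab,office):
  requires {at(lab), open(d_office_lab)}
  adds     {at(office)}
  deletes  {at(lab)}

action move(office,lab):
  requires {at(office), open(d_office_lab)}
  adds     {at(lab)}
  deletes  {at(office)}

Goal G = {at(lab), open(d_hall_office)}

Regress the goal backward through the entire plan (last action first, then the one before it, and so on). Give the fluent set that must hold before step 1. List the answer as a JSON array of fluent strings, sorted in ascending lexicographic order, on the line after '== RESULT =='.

Regress step by step:
  through step 2 (move(office,lab)): drop {at(lab)}, keep {open(d_hall_office)}, require {at(office), open(d_office_lab)}
    → {at(office), open(d_hall_office), open(d_office_lab)}
  through step 1 (move(lab,office)): drop {at(office)}, keep {open(d_hall_office), open(d_office_lab)}, require {at(lab), open(d_office_lab)}
    → {at(lab), open(d_hall_office), open(d_office_lab)}

== RESULT ==
["at(lab)", "open(d_hall_office)", "open(d_office_lab)"]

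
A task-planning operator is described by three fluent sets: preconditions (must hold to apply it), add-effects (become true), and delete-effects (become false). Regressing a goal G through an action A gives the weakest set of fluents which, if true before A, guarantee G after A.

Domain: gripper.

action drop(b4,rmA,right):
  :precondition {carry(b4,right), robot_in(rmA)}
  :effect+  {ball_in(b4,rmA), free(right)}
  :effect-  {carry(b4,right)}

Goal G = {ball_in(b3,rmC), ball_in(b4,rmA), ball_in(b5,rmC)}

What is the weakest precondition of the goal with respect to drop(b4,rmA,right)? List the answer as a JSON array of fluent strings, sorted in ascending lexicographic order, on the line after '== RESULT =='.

Regress:
  G ∩ del = {}  (empty — regression defined)
  G \ add = {ball_in(b3,rmC), ball_in(b4,rmA), ball_in(b5,rmC)} \ {ball_in(b4,rmA), free(right)} = {ball_in(b3,rmC), ball_in(b5,rmC)}
  ∪ pre   = {ball_in(b3,rmC), ball_in(b5,rmC)} ∪ {carry(b4,right), robot_in(rmA)}
          = {ball_in(b3,rmC), ball_in(b5,rmC), carry(b4,right), robot_in(rmA)}

== RESULT ==
["ball_in(b3,rmC)", "ball_in(b5,rmC)", "carry(b4,right)", "robot_in(rmA)"]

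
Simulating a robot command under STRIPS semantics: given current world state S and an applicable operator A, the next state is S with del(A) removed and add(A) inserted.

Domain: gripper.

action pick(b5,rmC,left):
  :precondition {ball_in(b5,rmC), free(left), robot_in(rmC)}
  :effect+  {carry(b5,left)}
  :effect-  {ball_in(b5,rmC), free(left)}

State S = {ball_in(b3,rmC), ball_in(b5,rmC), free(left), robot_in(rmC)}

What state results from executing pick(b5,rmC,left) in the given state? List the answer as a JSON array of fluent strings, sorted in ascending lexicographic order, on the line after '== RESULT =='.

Progress:
  pre ⊆ S: {ball_in(b5,rmC), free(left), robot_in(rmC)} ⊆ S  — applicable
  S \ del = {ball_in(b3,rmC), robot_in(rmC)}
  ∪ add   = {ball_in(b3,rmC), carry(b5,left), robot_in(rmC)}

== RESULT ==
["ball_in(b3,rmC)", "carry(b5,left)", "robot_in(rmC)"]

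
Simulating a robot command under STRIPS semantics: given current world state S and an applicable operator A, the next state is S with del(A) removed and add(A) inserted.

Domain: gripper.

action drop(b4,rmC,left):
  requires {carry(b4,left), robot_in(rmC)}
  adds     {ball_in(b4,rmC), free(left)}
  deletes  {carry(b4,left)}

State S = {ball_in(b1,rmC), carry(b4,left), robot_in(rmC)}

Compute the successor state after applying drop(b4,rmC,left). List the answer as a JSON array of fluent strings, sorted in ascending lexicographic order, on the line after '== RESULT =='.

Compute (S \ del) ∪ add:
  pre ⊆ S: {carry(b4,left), robot_in(rmC)} ⊆ S  — applicable
  S \ del = {ball_in(b1,rmC), robot_in(rmC)}
  ∪ add   = {ball_in(b1,rmC), ball_in(b4,rmC), free(left), robot_in(rmC)}

== RESULT ==
["ball_in(b1,rmC)", "ball_in(b4,rmC)", "free(left)", "robot_in(rmC)"]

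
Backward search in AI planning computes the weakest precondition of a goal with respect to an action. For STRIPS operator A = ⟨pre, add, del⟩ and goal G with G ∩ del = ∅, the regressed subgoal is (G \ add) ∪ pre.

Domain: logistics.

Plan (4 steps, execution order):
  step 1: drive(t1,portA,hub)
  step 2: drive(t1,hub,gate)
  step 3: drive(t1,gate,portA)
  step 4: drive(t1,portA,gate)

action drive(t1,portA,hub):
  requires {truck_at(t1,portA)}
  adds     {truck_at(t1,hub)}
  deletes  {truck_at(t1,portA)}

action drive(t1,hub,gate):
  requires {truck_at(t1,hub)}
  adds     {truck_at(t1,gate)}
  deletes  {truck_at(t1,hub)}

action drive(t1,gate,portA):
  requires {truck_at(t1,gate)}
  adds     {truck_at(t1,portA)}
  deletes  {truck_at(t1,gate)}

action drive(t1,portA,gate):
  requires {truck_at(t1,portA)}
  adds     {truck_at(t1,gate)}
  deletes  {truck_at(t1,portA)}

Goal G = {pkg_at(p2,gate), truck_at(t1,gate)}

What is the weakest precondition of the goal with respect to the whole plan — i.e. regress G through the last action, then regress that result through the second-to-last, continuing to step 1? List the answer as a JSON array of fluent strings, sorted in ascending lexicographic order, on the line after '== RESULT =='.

Work backward from the goal:
  through step 4 (drive(t1,portA,gate)): drop {truck_at(t1,gate)}, keep {pkg_at(p2,gate)}, require {truck_at(t1,portA)}
    → {pkg_at(p2,gate), truck_at(t1,portA)}
  through step 3 (drive(t1,gate,portA)): drop {truck_at(t1,portA)}, keep {pkg_at(p2,gate)}, require {truck_at(t1,gate)}
    → {pkg_at(p2,gate), truck_at(t1,gate)}
  through step 2 (drive(t1,hub,gate)): drop {truck_at(t1,gate)}, keep {pkg_at(p2,gate)}, require {truck_at(t1,hub)}
    → {pkg_at(p2,gate), truck_at(t1,hub)}
  through step 1 (drive(t1,portA,hub)): drop {truck_at(t1,hub)}, keep {pkg_at(p2,gate)}, require {truck_at(t1,portA)}
    → {pkg_at(p2,gate), truck_at(t1,portA)}

== RESULT ==
["pkg_at(p2,gate)", "truck_at(t1,portA)"]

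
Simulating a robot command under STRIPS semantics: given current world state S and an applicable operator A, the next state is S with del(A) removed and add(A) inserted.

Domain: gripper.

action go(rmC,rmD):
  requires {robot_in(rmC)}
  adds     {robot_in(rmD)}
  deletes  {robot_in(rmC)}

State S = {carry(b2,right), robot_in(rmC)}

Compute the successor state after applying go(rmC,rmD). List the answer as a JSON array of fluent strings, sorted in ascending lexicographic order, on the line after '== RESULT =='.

Compute (S \ del) ∪ add:
  pre ⊆ S: {robot_in(rmC)} ⊆ S  — applicable
  S \ del = {carry(b2,right)}
  ∪ add   = {carry(b2,right), robot_in(rmD)}

== RESULT ==
["carry(b2,right)", "robot_in(rmD)"]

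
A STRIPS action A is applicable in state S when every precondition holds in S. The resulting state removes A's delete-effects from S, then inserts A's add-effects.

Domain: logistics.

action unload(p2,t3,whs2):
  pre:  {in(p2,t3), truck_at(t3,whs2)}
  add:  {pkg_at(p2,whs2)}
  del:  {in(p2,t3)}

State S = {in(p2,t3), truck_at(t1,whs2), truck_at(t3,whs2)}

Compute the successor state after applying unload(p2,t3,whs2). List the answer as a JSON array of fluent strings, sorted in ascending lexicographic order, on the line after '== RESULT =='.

Compute (S \ del) ∪ add:
  pre ⊆ S: {in(p2,t3), truck_at(t3,whs2)} ⊆ S  — applicable
  S \ del = {truck_at(t1,whs2), truck_at(t3,whs2)}
  ∪ add   = {pkg_at(p2,whs2), truck_at(t1,whs2), truck_at(t3,whs2)}

== RESULT ==
["pkg_at(p2,whs2)", "truck_at(t1,whs2)", "truck_at(t3,whs2)"]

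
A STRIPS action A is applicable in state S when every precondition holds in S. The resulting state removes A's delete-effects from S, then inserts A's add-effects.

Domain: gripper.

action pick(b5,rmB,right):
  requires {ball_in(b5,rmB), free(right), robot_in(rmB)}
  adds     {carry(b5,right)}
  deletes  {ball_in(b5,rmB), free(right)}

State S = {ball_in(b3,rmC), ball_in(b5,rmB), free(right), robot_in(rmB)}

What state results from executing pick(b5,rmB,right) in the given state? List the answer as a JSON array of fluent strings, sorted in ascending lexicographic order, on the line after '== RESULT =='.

Progress:
  pre ⊆ S: {ball_in(b5,rmB), free(right), robot_in(rmB)} ⊆ S  — applicable
  S \ del = {ball_in(b3,rmC), robot_in(rmB)}
  ∪ add   = {ball_in(b3,rmC), carry(b5,right), robot_in(rmB)}

== RESULT ==
["ball_in(b3,rmC)", "carry(b5,right)", "robot_in(rmB)"]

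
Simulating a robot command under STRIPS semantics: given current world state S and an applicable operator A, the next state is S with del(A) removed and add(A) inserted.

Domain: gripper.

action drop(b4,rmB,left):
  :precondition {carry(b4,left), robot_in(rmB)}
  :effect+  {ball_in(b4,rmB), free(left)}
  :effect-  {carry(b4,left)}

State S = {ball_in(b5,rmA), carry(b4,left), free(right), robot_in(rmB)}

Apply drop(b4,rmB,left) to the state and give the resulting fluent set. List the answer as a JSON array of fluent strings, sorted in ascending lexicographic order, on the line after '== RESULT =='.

Progress:
  pre ⊆ S: {carry(b4,left), robot_in(rmB)} ⊆ S  — applicable
  S \ del = {ball_in(b5,rmA), free(right), robot_in(rmB)}
  ∪ add   = {ball_in(b4,rmB), ball_in(b5,rmA), free(left), free(right), robot_in(rmB)}

== RESULT ==
["ball_in(b4,rmB)", "ball_in(b5,rmA)", "free(left)", "free(right)", "robot_in(rmB)"]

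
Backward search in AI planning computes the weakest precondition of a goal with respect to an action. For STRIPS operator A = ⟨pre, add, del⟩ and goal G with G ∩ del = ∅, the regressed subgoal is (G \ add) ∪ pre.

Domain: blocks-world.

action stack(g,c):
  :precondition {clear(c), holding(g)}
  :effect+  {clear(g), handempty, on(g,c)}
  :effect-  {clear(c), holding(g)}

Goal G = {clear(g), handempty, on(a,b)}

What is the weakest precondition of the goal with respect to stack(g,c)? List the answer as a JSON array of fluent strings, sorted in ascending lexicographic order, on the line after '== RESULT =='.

Regress:
  G ∩ del = {}  (empty — regression defined)
  G \ add = {clear(g), handempty, on(a,b)} \ {clear(g), handempty, on(g,c)} = {on(a,b)}
  ∪ pre   = {on(a,b)} ∪ {clear(c), holding(g)}
          = {clear(c), holding(g), on(a,b)}

== RESULT ==
["clear(c)", "holding(g)", "on(a,b)"]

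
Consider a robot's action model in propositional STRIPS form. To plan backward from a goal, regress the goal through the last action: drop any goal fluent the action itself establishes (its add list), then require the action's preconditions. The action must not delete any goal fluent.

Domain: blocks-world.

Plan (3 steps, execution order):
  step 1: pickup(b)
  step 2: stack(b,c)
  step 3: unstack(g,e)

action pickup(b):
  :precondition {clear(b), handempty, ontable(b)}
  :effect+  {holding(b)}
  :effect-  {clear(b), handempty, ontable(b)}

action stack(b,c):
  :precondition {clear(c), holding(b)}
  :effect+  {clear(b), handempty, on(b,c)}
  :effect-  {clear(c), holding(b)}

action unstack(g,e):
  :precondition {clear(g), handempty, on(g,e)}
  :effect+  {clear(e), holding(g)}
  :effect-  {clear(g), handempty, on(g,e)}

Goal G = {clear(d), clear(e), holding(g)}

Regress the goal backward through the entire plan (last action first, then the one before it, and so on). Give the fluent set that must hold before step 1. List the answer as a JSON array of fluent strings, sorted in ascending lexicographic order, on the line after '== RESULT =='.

Work backward from the goal:
  through step 3 (unstack(g,e)): drop {clear(e), holding(g)}, keep {clear(d)}, require {clear(g), handempty, on(g,e)}
    → {clear(d), clear(g), handempty, on(g,e)}
  through step 2 (stack(b,c)): drop {handempty}, keep {clear(d), clear(g), on(g,e)}, require {clear(c), holding(b)}
    → {clear(c), clear(d), clear(g), holding(b), on(g,e)}
  through step 1 (pickup(b)): drop {holding(b)}, keep {clear(c), clear(d), clear(g), on(g,e)}, require {clear(b), handempty, ontable(b)}
    → {clear(b), clear(c), clear(d), clear(g), handempty, on(g,e), ontable(b)}

== RESULT ==
["clear(b)", "clear(c)", "clear(d)", "clear(g)", "handempty", "on(g,e)", "ontable(b)"]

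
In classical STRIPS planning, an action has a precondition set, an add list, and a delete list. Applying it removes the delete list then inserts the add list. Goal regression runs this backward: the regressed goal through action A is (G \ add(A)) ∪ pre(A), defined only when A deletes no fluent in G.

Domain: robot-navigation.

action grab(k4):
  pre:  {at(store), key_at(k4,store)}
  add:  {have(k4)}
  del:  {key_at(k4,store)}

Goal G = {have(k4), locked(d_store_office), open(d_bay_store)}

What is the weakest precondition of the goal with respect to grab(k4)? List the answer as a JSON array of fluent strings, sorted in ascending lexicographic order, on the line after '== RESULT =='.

Regress:
  G ∩ del = {}  (empty — regression defined)
  G \ add = {have(k4), locked(d_store_office), open(d_bay_store)} \ {have(k4)} = {locked(d_store_office), open(d_bay_store)}
  ∪ pre   = {locked(d_store_office), open(d_bay_store)} ∪ {at(store), key_at(k4,store)}
          = {at(store), key_at(k4,store), locked(d_store_office), open(d_bay_store)}

== RESULT ==
["at(store)", "key_at(k4,store)", "locked(d_store_office)", "open(d_bay_store)"]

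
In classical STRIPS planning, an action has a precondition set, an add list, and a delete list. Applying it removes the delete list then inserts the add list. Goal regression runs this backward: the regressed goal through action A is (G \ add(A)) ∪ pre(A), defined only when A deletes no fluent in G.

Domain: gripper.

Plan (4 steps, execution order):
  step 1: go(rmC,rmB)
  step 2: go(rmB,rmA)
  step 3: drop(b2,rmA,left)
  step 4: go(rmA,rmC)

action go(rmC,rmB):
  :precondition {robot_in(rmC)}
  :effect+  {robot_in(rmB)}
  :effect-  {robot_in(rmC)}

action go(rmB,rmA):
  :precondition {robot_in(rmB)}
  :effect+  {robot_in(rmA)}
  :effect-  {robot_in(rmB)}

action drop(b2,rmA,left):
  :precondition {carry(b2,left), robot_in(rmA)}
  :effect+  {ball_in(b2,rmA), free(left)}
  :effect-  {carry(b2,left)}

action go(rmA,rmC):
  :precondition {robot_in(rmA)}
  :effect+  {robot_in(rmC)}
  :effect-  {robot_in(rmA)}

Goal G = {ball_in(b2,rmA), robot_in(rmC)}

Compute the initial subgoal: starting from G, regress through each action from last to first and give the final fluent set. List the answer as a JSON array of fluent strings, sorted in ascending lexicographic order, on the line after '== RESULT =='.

Work backward from the goal:
  through step 4 (go(rmA,rmC)): drop {robot_in(rmC)}, keep {ball_in(b2,rmA)}, require {robot_in(rmA)}
    → {ball_in(b2,rmA), robot_in(rmA)}
  through step 3 (drop(b2,rmA,left)): drop {ball_in(b2,rmA)}, keep {robot_in(rmA)}, require {carry(b2,left), robot_in(rmA)}
    → {carry(b2,left), robot_in(rmA)}
  through step 2 (go(rmB,rmA)): drop {robot_in(rmA)}, keep {carry(b2,left)}, require {robot_in(rmB)}
    → {carry(b2,left), robot_in(rmB)}
  through step 1 (go(rmC,rmB)): drop {robot_in(rmB)}, keep {carry(b2,left)}, require {robot_in(rmC)}
    → {carry(b2,left), robot_in(rmC)}

== RESULT ==
["carry(b2,left)", "robot_in(rmC)"]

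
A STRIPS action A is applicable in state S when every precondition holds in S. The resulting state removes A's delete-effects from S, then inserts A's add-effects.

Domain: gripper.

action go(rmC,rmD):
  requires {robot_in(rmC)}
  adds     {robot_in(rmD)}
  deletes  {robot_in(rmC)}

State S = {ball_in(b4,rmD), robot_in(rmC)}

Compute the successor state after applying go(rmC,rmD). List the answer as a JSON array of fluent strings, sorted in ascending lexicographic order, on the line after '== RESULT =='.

Progress:
  pre ⊆ S: {robot_in(rmC)} ⊆ S  — applicable
  S \ del = {ball_in(b4,rmD)}
  ∪ add   = {ball_in(b4,rmD), robot_in(rmD)}

== RESULT ==
["ball_in(b4,rmD)", "robot_in(rmD)"]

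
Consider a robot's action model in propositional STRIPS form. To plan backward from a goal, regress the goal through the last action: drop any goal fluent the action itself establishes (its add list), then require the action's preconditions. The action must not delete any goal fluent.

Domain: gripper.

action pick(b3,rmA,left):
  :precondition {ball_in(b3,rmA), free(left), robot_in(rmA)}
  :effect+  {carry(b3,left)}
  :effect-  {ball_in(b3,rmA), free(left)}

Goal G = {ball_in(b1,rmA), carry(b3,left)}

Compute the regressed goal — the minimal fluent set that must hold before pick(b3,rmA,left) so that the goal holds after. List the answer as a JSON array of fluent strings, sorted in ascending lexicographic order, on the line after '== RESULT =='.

Regress:
  G ∩ del = {}  (empty — regression defined)
  G \ add = {ball_in(b1,rmA), carry(b3,left)} \ {carry(b3,left)} = {ball_in(b1,rmA)}
  ∪ pre   = {ball_in(b1,rmA)} ∪ {ball_in(b3,rmA), free(left), robot_in(rmA)}
          = {ball_in(b1,rmA), ball_in(b3,rmA), free(left), robot_in(rmA)}

== RESULT ==
["ball_in(b1,rmA)", "ball_in(b3,rmA)", "free(left)", "robot_in(rmA)"]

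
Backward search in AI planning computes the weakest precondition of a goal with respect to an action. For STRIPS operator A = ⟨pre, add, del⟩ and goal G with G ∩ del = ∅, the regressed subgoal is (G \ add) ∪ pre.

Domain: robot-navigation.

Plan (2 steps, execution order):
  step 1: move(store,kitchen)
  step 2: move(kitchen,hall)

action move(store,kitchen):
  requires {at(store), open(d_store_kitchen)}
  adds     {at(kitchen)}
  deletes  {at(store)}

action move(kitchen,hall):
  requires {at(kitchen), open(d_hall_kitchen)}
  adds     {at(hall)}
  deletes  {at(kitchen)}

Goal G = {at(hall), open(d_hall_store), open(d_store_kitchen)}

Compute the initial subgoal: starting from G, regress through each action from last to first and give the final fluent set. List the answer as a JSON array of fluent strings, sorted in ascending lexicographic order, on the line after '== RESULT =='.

Regress step by step:
  through step 2 (move(kitchen,hall)): drop {at(hall)}, keep {open(d_hall_store), open(d_store_kitchen)}, require {at(kitchen), open(d_hall_kitchen)}
    → {at(kitchen), open(d_hall_kitchen), open(d_hall_store), open(d_store_kitchen)}
  through step 1 (move(store,kitchen)): drop {at(kitchen)}, keep {open(d_hall_kitchen), open(d_hall_store), open(d_store_kitchen)}, require {at(store), open(d_store_kitchen)}
    → {at(store), open(d_hall_kitchen), open(d_hall_store), open(d_store_kitchen)}

== RESULT ==
["at(store)", "open(d_hall_kitchen)", "open(d_hall_store)", "open(d_store_kitchen)"]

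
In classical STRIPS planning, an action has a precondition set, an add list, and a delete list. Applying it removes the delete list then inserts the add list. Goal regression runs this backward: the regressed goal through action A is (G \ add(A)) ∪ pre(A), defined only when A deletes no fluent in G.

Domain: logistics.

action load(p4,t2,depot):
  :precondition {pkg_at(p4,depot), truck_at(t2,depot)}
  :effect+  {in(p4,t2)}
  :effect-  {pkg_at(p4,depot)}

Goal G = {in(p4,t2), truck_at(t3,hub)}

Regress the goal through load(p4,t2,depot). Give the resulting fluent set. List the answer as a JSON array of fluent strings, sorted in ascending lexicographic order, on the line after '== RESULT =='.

Compute (G \ add) ∪ pre:
  G ∩ del = {}  (empty — regression defined)
  G \ add = {in(p4,t2), truck_at(t3,hub)} \ {in(p4,t2)} = {truck_at(t3,hub)}
  ∪ pre   = {truck_at(t3,hub)} ∪ {pkg_at(p4,depot), truck_at(t2,depot)}
          = {pkg_at(p4,depot), truck_at(t2,depot), truck_at(t3,hub)}

== RESULT ==
["pkg_at(p4,depot)", "truck_at(t2,depot)", "truck_at(t3,hub)"]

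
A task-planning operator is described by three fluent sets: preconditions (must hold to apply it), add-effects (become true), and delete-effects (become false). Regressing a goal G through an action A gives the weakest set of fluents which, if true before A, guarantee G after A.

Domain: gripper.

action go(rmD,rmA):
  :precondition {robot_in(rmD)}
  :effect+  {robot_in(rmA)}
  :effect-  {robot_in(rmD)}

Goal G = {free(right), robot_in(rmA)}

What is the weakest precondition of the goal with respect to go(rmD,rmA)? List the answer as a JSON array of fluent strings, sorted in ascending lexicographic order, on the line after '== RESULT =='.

Regress:
  G ∩ del = {}  (empty — regression defined)
  G \ add = {free(right), robot_in(rmA)} \ {robot_in(rmA)} = {free(right)}
  ∪ pre   = {free(right)} ∪ {robot_in(rmD)}
          = {free(right), robot_in(rmD)}

== RESULT ==
["free(right)", "robot_in(rmD)"]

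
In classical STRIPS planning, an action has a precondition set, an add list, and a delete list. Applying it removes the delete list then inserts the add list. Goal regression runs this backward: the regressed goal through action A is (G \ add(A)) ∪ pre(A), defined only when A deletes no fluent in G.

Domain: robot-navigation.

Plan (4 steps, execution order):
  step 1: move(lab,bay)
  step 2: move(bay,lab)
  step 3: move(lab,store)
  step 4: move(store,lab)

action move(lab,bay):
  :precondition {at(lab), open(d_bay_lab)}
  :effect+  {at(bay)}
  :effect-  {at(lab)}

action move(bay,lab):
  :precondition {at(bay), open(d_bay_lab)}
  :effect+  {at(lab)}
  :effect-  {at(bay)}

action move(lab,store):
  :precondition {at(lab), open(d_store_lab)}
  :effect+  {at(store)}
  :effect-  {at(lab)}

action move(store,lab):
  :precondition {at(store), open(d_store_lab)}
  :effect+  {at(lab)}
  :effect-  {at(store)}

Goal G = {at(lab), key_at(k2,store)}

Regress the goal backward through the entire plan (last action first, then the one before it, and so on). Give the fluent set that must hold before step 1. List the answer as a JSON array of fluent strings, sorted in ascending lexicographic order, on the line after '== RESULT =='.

Regress step by step:
  through step 4 (move(store,lab)): drop {at(lab)}, keep {key_at(k2,store)}, require {at(store), open(d_store_lab)}
    → {at(store), key_at(k2,store), open(d_store_lab)}
  through step 3 (move(lab,store)): drop {at(store)}, keep {key_at(k2,store), open(d_store_lab)}, require {at(lab), open(d_store_lab)}
    → {at(lab), key_at(k2,store), open(d_store_lab)}
  through step 2 (move(bay,lab)): drop {at(lab)}, keep {key_at(k2,store), open(d_store_lab)}, require {at(bay), open(d_bay_lab)}
    → {at(bay), key_at(k2,store), open(d_bay_lab), open(d_store_lab)}
  through step 1 (move(lab,bay)): drop {at(bay)}, keep {key_at(k2,store), open(d_bay_lab), open(d_store_lab)}, require {at(lab), open(d_bay_lab)}
    → {at(lab), key_at(k2,store), open(d_bay_lab), open(d_store_lab)}

== RESULT ==
["at(lab)", "key_at(k2,store)", "open(d_bay_lab)", "open(d_store_lab)"]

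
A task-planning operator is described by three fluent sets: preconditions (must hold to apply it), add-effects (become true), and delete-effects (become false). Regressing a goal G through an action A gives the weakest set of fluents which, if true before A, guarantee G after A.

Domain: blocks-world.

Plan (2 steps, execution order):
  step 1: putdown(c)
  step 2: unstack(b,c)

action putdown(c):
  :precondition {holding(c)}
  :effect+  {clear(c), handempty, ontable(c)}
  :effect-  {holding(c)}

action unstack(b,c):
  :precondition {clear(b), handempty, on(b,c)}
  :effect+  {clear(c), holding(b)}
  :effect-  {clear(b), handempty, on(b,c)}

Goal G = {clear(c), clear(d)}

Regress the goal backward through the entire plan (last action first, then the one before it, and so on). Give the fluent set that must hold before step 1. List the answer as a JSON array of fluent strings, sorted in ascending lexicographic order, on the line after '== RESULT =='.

Regress step by step:
  through step 2 (unstack(b,c)): drop {clear(c)}, keep {clear(d)}, require {clear(b), handempty, on(b,c)}
    → {clear(b), clear(d), handempty, on(b,c)}
  through step 1 (putdown(c)): drop {handempty}, keep {clear(b), clear(d), on(b,c)}, require {holding(c)}
    → {clear(b), clear(d), holding(c), on(b,c)}

== RESULT ==
["clear(b)", "clear(d)", "holding(c)", "on(b,c)"]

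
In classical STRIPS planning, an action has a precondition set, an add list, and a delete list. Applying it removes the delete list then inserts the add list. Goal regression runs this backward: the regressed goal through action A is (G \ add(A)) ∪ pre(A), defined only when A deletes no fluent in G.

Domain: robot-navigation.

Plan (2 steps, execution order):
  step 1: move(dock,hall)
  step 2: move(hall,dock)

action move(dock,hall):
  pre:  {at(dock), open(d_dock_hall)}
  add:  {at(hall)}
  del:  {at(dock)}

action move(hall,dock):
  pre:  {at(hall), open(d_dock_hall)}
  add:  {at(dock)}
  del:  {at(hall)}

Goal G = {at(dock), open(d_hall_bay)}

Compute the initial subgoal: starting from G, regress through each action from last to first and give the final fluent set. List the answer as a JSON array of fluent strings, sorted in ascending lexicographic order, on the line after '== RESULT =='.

Work backward from the goal:
  through step 2 (move(hall,dock)): drop {at(dock)}, keep {open(d_hall_bay)}, require {at(hall), open(d_dock_hall)}
    → {at(hall), open(d_dock_hall), open(d_hall_bay)}
  through step 1 (move(dock,hall)): drop {at(hall)}, keep {open(d_dock_hall), open(d_hall_bay)}, require {at(dock), open(d_dock_hall)}
    → {at(dock), open(d_dock_hall), open(d_hall_bay)}

== RESULT ==
["at(dock)", "open(d_dock_hall)", "open(d_hall_bay)"]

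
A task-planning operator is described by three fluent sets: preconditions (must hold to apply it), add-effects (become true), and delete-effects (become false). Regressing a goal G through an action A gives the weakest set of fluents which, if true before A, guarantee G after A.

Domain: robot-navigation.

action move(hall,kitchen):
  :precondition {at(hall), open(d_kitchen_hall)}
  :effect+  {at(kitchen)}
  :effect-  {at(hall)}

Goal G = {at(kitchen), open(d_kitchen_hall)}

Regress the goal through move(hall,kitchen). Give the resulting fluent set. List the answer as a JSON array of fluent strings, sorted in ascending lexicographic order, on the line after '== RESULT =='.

Compute (G \ add) ∪ pre:
  G ∩ del = {}  (empty — regression defined)
  G \ add = {at(kitchen), open(d_kitchen_hall)} \ {at(kitchen)} = {open(d_kitchen_hall)}
  ∪ pre   = {open(d_kitchen_hall)} ∪ {at(hall), open(d_kitchen_hall)}
          = {at(hall), open(d_kitchen_hall)}

== RESULT ==
["at(hall)", "open(d_kitchen_hall)"]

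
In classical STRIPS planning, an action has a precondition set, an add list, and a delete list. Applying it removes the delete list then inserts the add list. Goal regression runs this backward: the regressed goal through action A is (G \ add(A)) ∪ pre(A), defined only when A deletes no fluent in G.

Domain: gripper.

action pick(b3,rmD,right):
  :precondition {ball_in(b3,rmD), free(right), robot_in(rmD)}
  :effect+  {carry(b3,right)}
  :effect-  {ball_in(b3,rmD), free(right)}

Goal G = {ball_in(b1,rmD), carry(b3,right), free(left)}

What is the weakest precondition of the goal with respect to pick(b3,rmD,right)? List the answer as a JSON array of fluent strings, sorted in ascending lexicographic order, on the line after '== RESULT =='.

Compute (G \ add) ∪ pre:
  G ∩ del = {}  (empty — regression defined)
  G \ add = {ball_in(b1,rmD), carry(b3,right), free(left)} \ {carry(b3,right)} = {ball_in(b1,rmD), free(left)}
  ∪ pre   = {ball_in(b1,rmD), free(left)} ∪ {ball_in(b3,rmD), free(right), robot_in(rmD)}
          = {ball_in(b1,rmD), ball_in(b3,rmD), free(left), free(right), robot_in(rmD)}

== RESULT ==
["ball_in(b1,rmD)", "ball_in(b3,rmD)", "free(left)", "free(right)", "robot_in(rmD)"]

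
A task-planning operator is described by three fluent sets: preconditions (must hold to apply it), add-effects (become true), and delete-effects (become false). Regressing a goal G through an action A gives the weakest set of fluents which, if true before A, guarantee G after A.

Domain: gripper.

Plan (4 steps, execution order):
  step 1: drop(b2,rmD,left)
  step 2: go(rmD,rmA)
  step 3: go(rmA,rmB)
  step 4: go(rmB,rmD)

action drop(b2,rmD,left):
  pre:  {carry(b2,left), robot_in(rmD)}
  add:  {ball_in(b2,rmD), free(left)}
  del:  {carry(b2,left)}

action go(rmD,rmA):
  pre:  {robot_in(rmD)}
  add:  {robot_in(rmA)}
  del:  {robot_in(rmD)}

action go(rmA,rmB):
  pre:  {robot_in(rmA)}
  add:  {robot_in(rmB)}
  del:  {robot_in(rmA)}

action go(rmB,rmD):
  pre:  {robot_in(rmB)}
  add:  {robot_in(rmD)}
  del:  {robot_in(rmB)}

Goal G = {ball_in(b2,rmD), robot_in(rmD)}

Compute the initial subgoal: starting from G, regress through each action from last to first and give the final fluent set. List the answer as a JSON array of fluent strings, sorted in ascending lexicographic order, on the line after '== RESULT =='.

Regress step by step:
  through step 4 (go(rmB,rmD)): drop {robot_in(rmD)}, keep {ball_in(b2,rmD)}, require {robot_in(rmB)}
    → {ball_in(b2,rmD), robot_in(rmB)}
  through step 3 (go(rmA,rmB)): drop {robot_in(rmB)}, keep {ball_in(b2,rmD)}, require {robot_in(rmA)}
    → {ball_in(b2,rmD), robot_in(rmA)}
  through step 2 (go(rmD,rmA)): drop {robot_in(rmA)}, keep {ball_in(b2,rmD)}, require {robot_in(rmD)}
    → {ball_in(b2,rmD), robot_in(rmD)}
  through step 1 (drop(b2,rmD,left)): drop {ball_in(b2,rmD)}, keep {robot_in(rmD)}, require {carry(b2,left), robot_in(rmD)}
    → {carry(b2,left), robot_in(rmD)}

== RESULT ==
["carry(b2,left)", "robot_in(rmD)"]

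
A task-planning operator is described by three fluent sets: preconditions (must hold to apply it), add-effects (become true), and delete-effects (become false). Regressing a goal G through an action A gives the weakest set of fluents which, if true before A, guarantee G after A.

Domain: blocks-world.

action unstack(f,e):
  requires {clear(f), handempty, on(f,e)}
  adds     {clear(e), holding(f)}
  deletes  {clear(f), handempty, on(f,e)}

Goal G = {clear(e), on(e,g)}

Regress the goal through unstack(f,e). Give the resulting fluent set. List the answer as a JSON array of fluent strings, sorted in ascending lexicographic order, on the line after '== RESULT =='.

Regress:
  G ∩ del = {}  (empty — regression defined)
  G \ add = {clear(e), on(e,g)} \ {clear(e), holding(f)} = {on(e,g)}
  ∪ pre   = {on(e,g)} ∪ {clear(f), handempty, on(f,e)}
          = {clear(f), handempty, on(e,g), on(f,e)}

== RESULT ==
["clear(f)", "handempty", "on(e,g)", "on(f,e)"]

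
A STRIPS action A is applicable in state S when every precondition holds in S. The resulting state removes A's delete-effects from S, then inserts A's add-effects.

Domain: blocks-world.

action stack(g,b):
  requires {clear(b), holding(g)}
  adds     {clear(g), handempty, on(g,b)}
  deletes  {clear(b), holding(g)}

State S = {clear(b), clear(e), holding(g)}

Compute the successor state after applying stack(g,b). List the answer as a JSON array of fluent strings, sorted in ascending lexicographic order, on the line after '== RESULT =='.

Compute (S \ del) ∪ add:
  pre ⊆ S: {clear(b), holding(g)} ⊆ S  — applicable
  S \ del = {clear(e)}
  ∪ add   = {clear(e), clear(g), handempty, on(g,b)}

== RESULT ==
["clear(e)", "clear(g)", "handempty", "on(g,b)"]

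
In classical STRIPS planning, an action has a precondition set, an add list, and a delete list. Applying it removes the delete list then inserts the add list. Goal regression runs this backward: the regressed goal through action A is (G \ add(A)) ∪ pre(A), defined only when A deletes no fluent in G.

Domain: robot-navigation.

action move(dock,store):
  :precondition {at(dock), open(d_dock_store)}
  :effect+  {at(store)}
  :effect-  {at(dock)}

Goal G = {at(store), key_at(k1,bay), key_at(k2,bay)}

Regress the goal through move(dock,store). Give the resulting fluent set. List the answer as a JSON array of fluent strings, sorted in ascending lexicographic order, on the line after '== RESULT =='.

Regress:
  G ∩ del = {}  (empty — regression defined)
  G \ add = {at(store), key_at(k1,bay), key_at(k2,bay)} \ {at(store)} = {key_at(k1,bay), key_at(k2,bay)}
  ∪ pre   = {key_at(k1,bay), key_at(k2,bay)} ∪ {at(dock), open(d_dock_store)}
          = {at(dock), key_at(k1,bay), key_at(k2,bay), open(d_dock_store)}

== RESULT ==
["at(dock)", "key_at(k1,bay)", "key_at(k2,bay)", "open(d_dock_store)"]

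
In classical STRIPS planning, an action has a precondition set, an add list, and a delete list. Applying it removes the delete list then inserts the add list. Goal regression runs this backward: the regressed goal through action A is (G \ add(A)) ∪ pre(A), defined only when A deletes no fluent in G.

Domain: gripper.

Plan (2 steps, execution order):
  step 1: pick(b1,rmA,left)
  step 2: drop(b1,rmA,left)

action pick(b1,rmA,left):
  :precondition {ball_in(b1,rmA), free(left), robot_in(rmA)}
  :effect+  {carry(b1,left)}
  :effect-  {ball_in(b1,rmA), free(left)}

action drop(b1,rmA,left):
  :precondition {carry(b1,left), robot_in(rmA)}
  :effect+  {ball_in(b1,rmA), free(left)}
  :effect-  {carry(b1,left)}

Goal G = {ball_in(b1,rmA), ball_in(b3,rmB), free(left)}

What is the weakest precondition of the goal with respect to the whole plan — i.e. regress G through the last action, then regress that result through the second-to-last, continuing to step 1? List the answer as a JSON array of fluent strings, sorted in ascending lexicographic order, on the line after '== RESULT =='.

Work backward from the goal:
  through step 2 (drop(b1,rmA,left)): drop {ball_in(b1,rmA), free(left)}, keep {ball_in(b3,rmB)}, require {carry(b1,left), robot_in(rmA)}
    → {ball_in(b3,rmB), carry(b1,left), robot_in(rmA)}
  through step 1 (pick(b1,rmA,left)): drop {carry(b1,left)}, keep {ball_in(b3,rmB), robot_in(rmA)}, require {ball_in(b1,rmA), free(left), robot_in(rmA)}
    → {ball_in(b1,rmA), ball_in(b3,rmB), free(left), robot_in(rmA)}

== RESULT ==
["ball_in(b1,rmA)", "ball_in(b3,rmB)", "free(left)", "robot_in(rmA)"]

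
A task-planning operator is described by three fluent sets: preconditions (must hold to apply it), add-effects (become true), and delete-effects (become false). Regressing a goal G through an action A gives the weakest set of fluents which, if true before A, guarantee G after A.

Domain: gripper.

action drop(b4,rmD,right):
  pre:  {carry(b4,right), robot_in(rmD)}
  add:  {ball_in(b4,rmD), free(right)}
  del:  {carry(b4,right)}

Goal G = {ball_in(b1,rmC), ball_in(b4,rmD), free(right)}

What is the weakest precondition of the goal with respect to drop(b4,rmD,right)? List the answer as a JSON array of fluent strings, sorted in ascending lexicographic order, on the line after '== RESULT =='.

Regress:
  G ∩ del = {}  (empty — regression defined)
  G \ add = {ball_in(b1,rmC), ball_in(b4,rmD), free(right)} \ {ball_in(b4,rmD), free(right)} = {ball_in(b1,rmC)}
  ∪ pre   = {ball_in(b1,rmC)} ∪ {carry(b4,right), robot_in(rmD)}
          = {ball_in(b1,rmC), carry(b4,right), robot_in(rmD)}

== RESULT ==
["ball_in(b1,rmC)", "carry(b4,right)", "robot_in(rmD)"]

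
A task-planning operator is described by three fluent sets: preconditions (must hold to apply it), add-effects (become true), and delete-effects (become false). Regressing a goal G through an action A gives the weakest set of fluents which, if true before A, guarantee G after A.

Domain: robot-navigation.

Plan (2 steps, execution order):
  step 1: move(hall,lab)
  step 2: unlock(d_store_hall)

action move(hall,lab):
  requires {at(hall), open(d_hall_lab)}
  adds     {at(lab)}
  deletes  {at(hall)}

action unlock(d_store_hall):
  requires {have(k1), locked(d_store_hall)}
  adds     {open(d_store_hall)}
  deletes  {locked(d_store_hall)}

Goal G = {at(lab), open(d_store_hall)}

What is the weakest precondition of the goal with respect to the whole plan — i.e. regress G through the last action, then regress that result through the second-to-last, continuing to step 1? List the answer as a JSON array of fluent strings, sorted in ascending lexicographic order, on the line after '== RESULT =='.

Work backward from the goal:
  through step 2 (unlock(d_store_hall)): drop {open(d_store_hall)}, keep {at(lab)}, require {have(k1), locked(d_store_hall)}
    → {at(lab), have(k1), locked(d_store_hall)}
  through step 1 (move(hall,lab)): drop {at(lab)}, keep {have(k1), locked(d_store_hall)}, require {at(hall), open(d_hall_lab)}
    → {at(hall), have(k1), locked(d_store_hall), open(d_hall_lab)}

== RESULT ==
["at(hall)", "have(k1)", "locked(d_store_hall)", "open(d_hall_lab)"]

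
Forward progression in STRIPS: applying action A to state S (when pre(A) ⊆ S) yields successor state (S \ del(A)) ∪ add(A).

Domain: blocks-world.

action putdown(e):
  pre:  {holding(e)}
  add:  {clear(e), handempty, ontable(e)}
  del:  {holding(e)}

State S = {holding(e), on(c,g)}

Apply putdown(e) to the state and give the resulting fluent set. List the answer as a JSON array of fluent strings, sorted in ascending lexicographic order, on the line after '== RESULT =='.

Progress:
  pre ⊆ S: {holding(e)} ⊆ S  — applicable
  S \ del = {on(c,g)}
  ∪ add   = {clear(e), handempty, on(c,g), ontable(e)}

== RESULT ==
["clear(e)", "handempty", "on(c,g)", "ontable(e)"]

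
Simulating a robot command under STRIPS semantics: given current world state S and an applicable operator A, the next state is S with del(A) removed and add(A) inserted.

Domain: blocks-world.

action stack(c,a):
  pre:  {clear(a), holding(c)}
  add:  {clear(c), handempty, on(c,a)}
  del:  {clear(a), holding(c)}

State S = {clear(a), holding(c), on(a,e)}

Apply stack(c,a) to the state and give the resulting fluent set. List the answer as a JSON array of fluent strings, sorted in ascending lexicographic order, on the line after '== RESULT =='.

Compute (S \ del) ∪ add:
  pre ⊆ S: {clear(a), holding(c)} ⊆ S  — applicable
  S \ del = {on(a,e)}
  ∪ add   = {clear(c), handempty, on(a,e), on(c,a)}

== RESULT ==
["clear(c)", "handempty", "on(a,e)", "on(c,a)"]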